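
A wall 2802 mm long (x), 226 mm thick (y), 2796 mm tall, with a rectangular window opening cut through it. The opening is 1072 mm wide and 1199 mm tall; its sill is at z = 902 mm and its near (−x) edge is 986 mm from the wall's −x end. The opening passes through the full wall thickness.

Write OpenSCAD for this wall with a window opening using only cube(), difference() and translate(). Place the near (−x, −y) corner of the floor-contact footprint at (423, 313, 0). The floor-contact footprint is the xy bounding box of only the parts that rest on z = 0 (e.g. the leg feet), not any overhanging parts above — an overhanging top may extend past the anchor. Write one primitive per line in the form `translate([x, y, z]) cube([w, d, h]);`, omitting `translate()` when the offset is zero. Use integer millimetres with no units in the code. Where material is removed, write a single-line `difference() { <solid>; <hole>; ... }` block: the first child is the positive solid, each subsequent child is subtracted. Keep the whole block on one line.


difference() { translate([423, 313, 0]) cube([2802, 226, 2796]); translate([1409, 313, 902]) cube([1072, 226, 1199]); }


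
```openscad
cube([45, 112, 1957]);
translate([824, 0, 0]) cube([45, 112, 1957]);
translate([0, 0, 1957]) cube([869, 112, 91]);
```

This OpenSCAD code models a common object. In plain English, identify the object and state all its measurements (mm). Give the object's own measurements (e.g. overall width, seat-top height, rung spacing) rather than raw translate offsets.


A door frame. The clear opening is 779 mm wide and 1957 mm high. Two 45 mm wide jambs, 112 mm deep, stand either side of the opening from the floor to the top of the opening. A 91 mm thick head sits across the top of both jambs, spanning the full outside width of the frame.


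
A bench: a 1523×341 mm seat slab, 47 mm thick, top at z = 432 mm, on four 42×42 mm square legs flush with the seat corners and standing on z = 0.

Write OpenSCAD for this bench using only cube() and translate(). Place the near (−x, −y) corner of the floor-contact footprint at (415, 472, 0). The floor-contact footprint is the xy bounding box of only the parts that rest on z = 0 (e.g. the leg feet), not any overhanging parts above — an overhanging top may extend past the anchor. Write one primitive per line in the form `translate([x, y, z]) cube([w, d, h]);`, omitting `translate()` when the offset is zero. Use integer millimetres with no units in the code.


translate([415, 472, 385]) cube([1523, 341, 47]);
translate([415, 472, 0]) cube([42, 42, 385]);
translate([415, 771, 0]) cube([42, 42, 385]);
translate([1896, 472, 0]) cube([42, 42, 385]);
translate([1896, 771, 0]) cube([42, 42, 385]);


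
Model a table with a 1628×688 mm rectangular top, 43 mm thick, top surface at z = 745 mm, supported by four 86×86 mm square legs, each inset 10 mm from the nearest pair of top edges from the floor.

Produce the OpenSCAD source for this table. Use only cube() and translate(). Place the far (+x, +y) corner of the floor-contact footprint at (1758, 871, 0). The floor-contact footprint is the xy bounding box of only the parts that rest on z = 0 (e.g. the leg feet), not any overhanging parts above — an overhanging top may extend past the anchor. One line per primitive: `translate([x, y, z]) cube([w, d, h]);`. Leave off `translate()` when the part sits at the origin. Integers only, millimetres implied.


translate([140, 193, 702]) cube([1628, 688, 43]);
translate([150, 203, 0]) cube([86, 86, 702]);
translate([1672, 203, 0]) cube([86, 86, 702]);
translate([150, 785, 0]) cube([86, 86, 702]);
translate([1672, 785, 0]) cube([86, 86, 702]);


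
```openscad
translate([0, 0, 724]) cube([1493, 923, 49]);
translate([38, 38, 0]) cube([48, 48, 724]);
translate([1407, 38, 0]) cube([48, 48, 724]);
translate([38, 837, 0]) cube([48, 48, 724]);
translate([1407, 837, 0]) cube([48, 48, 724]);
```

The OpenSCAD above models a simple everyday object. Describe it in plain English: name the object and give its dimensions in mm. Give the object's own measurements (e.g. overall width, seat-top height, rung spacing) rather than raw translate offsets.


A rectangular dining table. The top is 1493×923×49 mm with its upper surface at z = 773 mm. It stands on four 48×48 mm square legs, each inset 38 mm from the nearest pair of top edges, running from the floor to the underside of the top.


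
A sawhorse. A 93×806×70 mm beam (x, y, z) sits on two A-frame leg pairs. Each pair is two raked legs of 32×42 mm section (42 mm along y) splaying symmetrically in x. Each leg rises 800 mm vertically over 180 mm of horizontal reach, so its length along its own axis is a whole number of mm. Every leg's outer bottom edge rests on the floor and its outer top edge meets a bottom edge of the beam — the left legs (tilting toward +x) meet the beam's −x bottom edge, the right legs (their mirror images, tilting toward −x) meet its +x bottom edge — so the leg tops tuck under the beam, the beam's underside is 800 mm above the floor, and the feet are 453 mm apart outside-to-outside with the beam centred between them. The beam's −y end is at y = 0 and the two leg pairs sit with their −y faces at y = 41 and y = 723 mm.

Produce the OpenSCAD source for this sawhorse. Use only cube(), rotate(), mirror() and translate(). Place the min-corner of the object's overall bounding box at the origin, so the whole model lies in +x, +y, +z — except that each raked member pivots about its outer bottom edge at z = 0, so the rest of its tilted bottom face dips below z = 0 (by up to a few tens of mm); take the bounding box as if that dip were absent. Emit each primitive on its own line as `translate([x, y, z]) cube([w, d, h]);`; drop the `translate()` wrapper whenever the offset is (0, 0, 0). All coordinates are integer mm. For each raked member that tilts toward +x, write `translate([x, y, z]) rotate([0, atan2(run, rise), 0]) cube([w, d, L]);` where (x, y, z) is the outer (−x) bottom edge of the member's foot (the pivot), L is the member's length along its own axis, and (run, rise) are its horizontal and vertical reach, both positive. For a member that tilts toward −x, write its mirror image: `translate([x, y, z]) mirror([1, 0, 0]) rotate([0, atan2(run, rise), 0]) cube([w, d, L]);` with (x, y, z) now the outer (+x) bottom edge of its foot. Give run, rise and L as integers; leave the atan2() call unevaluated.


// leg length = √(180² + 800²) = 820
// right-leg outer foot x = 2·180 + 93 = 453
// beam min-corner = (180, 0, 800)
translate([180, 0, 800]) cube([93, 806, 70]);
translate([0, 41, 0]) rotate([0, atan2(180, 800), 0]) cube([32, 42, 820]);
translate([453, 41, 0]) mirror([1, 0, 0]) rotate([0, atan2(180, 800), 0]) cube([32, 42, 820]);
translate([0, 723, 0]) rotate([0, atan2(180, 800), 0]) cube([32, 42, 820]);
translate([453, 723, 0]) mirror([1, 0, 0]) rotate([0, atan2(180, 800), 0]) cube([32, 42, 820]);


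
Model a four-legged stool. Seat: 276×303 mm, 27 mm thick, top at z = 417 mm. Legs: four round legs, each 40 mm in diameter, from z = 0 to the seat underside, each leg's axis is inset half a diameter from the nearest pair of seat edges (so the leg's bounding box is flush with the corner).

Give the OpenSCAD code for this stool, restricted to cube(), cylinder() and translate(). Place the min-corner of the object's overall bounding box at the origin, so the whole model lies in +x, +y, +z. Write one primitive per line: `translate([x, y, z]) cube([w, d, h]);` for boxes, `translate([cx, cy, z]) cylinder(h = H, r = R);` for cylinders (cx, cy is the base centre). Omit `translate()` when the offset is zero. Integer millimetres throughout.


// leg_h = 417 - 27 = 390
translate([0, 0, 390]) cube([276, 303, 27]);
translate([20, 20, 0]) cylinder(h = 390, r = 20);
translate([256, 20, 0]) cylinder(h = 390, r = 20);
translate([20, 283, 0]) cylinder(h = 390, r = 20);
translate([256, 283, 0]) cylinder(h = 390, r = 20);


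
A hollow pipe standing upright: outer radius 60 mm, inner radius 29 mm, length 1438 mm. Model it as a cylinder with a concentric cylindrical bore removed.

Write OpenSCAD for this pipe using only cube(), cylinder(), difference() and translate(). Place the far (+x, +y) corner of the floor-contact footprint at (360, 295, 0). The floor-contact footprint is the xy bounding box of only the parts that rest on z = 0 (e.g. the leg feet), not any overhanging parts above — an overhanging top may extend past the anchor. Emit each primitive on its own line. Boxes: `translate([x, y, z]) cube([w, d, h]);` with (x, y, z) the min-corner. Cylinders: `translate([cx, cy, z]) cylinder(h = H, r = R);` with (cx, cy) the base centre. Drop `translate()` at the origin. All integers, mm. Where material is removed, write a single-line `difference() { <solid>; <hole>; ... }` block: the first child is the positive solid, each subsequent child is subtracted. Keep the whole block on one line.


difference() { translate([300, 235, 0]) cylinder(h = 1438, r = 60); translate([300, 235, 0]) cylinder(h = 1438, r = 29); }


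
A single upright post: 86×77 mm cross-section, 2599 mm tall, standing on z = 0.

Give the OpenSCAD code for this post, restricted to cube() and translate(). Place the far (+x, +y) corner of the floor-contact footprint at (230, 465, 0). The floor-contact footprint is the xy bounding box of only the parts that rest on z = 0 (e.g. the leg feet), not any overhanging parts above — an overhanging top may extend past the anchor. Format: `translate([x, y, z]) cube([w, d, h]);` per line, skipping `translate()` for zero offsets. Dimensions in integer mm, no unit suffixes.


translate([144, 388, 0]) cube([86, 77, 2599]);


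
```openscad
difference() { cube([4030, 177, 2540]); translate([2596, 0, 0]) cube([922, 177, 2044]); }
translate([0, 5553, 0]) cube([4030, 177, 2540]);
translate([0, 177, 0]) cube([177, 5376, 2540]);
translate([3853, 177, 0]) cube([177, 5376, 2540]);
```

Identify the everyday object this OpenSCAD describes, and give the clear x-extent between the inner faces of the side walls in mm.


A single room. The interior width is 3676 mm.

Four walls enclosing a rectangle with a door in the front wall — a room. Outside width 4030 minus two 177 mm walls gives 3676 mm.


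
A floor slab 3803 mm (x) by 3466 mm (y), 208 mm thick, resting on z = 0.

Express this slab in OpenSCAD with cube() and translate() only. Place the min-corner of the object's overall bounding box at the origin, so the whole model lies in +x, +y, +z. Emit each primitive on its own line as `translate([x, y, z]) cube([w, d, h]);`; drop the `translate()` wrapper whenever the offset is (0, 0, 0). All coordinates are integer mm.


cube([3803, 3466, 208]);


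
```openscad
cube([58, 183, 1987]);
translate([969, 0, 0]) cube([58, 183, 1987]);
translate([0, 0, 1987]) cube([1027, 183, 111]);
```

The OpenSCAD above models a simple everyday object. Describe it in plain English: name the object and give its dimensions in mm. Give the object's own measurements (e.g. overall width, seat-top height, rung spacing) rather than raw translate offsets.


A door frame. The clear opening is 911 mm wide and 1987 mm high. Two 58 mm wide jambs, 183 mm deep, stand either side of the opening from the floor to the top of the opening. A 111 mm thick head sits across the top of both jambs, spanning the full outside width of the frame.


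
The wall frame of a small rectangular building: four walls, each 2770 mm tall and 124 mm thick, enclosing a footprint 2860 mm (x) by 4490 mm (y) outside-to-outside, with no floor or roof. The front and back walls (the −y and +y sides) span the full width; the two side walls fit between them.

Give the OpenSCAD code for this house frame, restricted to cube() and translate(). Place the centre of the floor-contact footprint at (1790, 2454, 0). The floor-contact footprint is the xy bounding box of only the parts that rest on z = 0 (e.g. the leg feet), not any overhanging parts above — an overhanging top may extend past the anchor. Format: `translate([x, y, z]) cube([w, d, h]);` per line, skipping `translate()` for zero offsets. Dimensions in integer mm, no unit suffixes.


translate([360, 209, 0]) cube([2860, 124, 2770]);
translate([360, 4575, 0]) cube([2860, 124, 2770]);
translate([360, 333, 0]) cube([124, 4242, 2770]);
translate([3096, 333, 0]) cube([124, 4242, 2770]);


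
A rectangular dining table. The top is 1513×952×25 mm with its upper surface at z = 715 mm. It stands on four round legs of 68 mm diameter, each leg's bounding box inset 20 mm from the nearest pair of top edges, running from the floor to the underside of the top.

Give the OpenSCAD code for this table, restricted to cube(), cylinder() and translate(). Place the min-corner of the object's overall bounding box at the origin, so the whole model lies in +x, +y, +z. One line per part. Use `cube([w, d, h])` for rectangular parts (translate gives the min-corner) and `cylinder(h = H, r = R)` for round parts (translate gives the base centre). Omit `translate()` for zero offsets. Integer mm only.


translate([0, 0, 690]) cube([1513, 952, 25]);
translate([54, 54, 0]) cylinder(h = 690, r = 34);
translate([1459, 54, 0]) cylinder(h = 690, r = 34);
translate([54, 898, 0]) cylinder(h = 690, r = 34);
translate([1459, 898, 0]) cylinder(h = 690, r = 34);


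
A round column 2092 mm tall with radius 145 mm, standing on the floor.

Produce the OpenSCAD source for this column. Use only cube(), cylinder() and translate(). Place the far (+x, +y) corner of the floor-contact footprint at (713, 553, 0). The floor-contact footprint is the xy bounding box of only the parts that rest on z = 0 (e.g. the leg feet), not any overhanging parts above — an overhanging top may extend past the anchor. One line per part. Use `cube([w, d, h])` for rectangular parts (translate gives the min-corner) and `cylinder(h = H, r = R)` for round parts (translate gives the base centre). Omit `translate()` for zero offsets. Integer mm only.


translate([568, 408, 0]) cylinder(h = 2092, r = 145);


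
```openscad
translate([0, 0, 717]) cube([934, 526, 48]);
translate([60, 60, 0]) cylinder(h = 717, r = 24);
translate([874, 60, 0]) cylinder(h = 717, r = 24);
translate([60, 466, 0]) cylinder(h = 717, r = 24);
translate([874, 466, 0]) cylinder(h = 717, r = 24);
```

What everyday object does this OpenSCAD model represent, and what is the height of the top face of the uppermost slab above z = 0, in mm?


A table. The table height is 765 mm.

A 934×526×48 slab sits at z = 717 on four Ø48 mm round legs — a table. The top surface is at 717 + 48 = 765 mm.


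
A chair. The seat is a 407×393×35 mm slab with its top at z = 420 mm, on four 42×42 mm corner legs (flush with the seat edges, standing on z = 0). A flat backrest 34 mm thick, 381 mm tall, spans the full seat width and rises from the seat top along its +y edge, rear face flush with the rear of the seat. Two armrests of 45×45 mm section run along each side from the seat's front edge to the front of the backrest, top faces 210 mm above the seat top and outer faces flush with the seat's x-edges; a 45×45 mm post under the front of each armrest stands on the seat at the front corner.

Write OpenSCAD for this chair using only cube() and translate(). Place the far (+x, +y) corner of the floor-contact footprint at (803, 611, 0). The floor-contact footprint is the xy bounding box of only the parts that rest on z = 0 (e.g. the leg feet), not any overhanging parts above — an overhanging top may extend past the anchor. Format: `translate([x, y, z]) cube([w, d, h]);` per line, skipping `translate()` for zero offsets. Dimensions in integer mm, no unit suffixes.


translate([396, 218, 385]) cube([407, 393, 35]);
translate([396, 218, 0]) cube([42, 42, 385]);
translate([761, 218, 0]) cube([42, 42, 385]);
translate([396, 569, 0]) cube([42, 42, 385]);
translate([761, 569, 0]) cube([42, 42, 385]);
translate([396, 577, 420]) cube([407, 34, 381]);
translate([396, 218, 585]) cube([45, 359, 45]);
translate([758, 218, 585]) cube([45, 359, 45]);
translate([396, 218, 420]) cube([45, 45, 165]);
translate([758, 218, 420]) cube([45, 45, 165]);


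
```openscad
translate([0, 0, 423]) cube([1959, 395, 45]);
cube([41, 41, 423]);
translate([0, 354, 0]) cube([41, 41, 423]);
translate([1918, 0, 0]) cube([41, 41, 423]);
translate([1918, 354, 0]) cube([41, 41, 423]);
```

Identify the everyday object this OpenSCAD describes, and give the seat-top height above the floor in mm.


A bench. The seat-top height is 468 mm.

A long slab on four corner posts — a bench. The slab sits at z = 423 with thickness 45, so the top is 423 + 45 = 468 mm.


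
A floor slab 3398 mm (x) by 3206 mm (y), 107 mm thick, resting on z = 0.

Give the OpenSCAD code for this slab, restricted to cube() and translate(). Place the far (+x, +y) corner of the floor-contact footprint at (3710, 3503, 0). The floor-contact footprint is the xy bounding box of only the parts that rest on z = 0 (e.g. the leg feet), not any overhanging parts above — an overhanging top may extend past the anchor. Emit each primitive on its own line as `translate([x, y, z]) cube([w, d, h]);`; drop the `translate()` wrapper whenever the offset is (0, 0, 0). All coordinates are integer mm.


translate([312, 297, 0]) cube([3398, 3206, 107]);


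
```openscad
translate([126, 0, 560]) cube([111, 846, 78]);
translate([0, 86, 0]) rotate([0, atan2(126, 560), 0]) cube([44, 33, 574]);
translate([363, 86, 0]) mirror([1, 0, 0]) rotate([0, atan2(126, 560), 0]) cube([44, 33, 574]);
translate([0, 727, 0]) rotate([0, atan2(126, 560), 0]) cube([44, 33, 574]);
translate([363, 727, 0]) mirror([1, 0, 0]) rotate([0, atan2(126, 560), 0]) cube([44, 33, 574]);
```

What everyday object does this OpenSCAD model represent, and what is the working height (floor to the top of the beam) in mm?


A sawhorse. The overall height is 638 mm.

A beam across two mirrored pairs of raked legs — a sawhorse. The beam's underside is at z = 560 (matching the legs' vertical rise in atan2(126, 560)) and the beam is 78 mm tall, so its top is at 560 + 78 = 638 mm. The raked legs top out at the beam's underside, so that is the highest point.


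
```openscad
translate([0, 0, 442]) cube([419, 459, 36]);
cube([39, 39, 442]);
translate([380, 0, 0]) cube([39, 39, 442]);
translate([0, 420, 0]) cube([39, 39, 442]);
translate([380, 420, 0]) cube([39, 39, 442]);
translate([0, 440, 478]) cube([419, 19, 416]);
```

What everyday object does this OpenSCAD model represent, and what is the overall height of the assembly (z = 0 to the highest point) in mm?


A chair. The overall height is 894 mm.

A slab on four corner posts with a tall panel at the back — a chair. The seat slab sits at z = 442 with thickness 36, and the 416 mm backrest starts at the seat top, so the overall height is 442 + 36 + 416 = 894 mm.


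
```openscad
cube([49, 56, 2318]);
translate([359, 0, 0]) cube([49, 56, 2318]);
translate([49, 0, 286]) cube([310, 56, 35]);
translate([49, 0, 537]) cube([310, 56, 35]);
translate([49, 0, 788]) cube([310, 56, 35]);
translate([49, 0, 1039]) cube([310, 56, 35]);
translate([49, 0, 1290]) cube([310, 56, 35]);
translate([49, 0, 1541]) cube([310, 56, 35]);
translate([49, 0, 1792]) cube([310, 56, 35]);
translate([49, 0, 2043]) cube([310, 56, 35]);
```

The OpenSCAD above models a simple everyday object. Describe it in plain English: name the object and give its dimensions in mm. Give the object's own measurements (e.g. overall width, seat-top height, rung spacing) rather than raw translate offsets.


A straight ladder. Two 49×56 mm vertical rails, 2318 mm tall, stand 408 mm apart (outside-to-outside) with their front faces coplanar on the −y side. 8 rungs, each 56 mm deep and 35 mm tall, span between the inner faces of the rails, front faces flush with the rails. The lowest rung's underside is at z = 286 mm and rungs are spaced 251 mm apart (underside to underside).


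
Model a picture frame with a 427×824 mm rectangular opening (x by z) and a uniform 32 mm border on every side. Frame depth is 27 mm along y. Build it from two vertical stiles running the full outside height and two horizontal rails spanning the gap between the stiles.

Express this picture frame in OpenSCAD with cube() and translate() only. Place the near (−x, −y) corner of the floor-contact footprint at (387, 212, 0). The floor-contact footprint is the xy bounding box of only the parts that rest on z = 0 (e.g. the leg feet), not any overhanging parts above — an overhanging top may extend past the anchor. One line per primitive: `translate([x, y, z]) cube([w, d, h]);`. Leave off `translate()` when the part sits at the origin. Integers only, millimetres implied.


translate([387, 212, 0]) cube([32, 27, 888]);
translate([846, 212, 0]) cube([32, 27, 888]);
translate([419, 212, 0]) cube([427, 27, 32]);
translate([419, 212, 856]) cube([427, 27, 32]);


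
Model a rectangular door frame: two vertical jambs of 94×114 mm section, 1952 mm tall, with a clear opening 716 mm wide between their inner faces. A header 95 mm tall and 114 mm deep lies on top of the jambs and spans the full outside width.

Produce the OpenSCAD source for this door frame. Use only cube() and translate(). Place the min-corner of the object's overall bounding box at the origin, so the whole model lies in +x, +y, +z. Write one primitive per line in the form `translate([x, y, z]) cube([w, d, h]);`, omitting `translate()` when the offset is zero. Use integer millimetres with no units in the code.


cube([94, 114, 1952]);
translate([810, 0, 0]) cube([94, 114, 1952]);
translate([0, 0, 1952]) cube([904, 114, 95]);


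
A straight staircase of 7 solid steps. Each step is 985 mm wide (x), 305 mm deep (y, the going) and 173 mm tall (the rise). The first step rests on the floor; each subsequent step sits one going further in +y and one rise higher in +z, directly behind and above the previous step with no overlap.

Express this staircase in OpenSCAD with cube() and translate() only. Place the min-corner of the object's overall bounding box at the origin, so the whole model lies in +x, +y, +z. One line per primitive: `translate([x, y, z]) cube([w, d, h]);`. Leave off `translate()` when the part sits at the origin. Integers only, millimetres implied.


cube([985, 305, 173]);
translate([0, 305, 173]) cube([985, 305, 173]);
translate([0, 610, 346]) cube([985, 305, 173]);
translate([0, 915, 519]) cube([985, 305, 173]);
translate([0, 1220, 692]) cube([985, 305, 173]);
translate([0, 1525, 865]) cube([985, 305, 173]);
translate([0, 1830, 1038]) cube([985, 305, 173]);


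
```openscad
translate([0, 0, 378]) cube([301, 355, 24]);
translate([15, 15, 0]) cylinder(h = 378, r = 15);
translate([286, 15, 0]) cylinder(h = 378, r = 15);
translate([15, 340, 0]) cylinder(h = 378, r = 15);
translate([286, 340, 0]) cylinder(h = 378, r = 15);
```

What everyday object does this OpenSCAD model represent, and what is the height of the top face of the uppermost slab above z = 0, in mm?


A stool. The seat height is 402 mm.

A 301×355×24 slab at z = 378 on four corner cylinders — a stool. The seat top is 378 + 24 = 402 mm.


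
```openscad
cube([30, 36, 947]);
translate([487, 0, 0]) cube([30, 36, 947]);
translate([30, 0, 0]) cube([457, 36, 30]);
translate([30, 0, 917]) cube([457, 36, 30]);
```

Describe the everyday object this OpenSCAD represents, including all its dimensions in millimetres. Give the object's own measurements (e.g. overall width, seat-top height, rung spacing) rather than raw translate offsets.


A rectangular picture frame lying in the x–z plane (depth along y). The opening is 457 mm wide (x) by 887 mm tall (z), surrounded by a border 30 mm wide on all four sides. The frame is 36 mm deep and is made of two full-height vertical stiles with two horizontal rails fitted between them.


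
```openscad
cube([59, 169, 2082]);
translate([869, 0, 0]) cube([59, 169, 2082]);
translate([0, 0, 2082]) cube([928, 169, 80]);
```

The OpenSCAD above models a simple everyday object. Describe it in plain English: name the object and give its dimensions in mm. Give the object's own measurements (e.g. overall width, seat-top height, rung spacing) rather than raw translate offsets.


A door frame. The clear opening is 810 mm wide and 2082 mm high. Two 59 mm wide jambs, 169 mm deep, stand either side of the opening from the floor to the top of the opening. A 80 mm thick head sits across the top of both jambs, spanning the full outside width of the frame.


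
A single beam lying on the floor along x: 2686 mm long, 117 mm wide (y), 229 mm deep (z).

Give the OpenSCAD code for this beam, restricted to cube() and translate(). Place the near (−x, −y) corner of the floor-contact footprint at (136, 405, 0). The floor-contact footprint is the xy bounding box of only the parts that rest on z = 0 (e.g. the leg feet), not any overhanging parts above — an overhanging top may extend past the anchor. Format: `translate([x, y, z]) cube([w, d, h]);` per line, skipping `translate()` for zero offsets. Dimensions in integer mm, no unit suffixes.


translate([136, 405, 0]) cube([2686, 117, 229]);


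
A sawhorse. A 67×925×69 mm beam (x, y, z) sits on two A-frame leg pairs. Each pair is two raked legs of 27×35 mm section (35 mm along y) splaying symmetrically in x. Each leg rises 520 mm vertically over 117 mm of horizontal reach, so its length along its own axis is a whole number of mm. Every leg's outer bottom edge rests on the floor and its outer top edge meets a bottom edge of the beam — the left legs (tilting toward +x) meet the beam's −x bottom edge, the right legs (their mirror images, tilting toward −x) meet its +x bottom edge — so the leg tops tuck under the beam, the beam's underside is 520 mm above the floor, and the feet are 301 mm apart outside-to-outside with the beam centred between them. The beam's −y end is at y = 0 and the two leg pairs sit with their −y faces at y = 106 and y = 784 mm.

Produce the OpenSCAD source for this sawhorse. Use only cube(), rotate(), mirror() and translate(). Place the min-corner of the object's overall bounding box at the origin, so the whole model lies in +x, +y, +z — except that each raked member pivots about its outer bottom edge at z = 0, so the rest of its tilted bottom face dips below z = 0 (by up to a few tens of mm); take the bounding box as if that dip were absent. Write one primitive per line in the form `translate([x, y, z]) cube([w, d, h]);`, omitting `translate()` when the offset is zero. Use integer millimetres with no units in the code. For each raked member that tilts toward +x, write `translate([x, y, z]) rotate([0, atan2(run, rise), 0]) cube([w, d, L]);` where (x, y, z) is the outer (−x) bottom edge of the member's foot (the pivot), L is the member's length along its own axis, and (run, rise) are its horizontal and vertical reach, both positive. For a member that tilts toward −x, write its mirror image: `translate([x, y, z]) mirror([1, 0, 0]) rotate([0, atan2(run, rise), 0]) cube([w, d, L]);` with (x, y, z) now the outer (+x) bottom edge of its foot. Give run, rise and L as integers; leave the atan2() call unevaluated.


translate([117, 0, 520]) cube([67, 925, 69]);
translate([0, 106, 0]) rotate([0, atan2(117, 520), 0]) cube([27, 35, 533]);
translate([301, 106, 0]) mirror([1, 0, 0]) rotate([0, atan2(117, 520), 0]) cube([27, 35, 533]);
translate([0, 784, 0]) rotate([0, atan2(117, 520), 0]) cube([27, 35, 533]);
translate([301, 784, 0]) mirror([1, 0, 0]) rotate([0, atan2(117, 520), 0]) cube([27, 35, 533]);


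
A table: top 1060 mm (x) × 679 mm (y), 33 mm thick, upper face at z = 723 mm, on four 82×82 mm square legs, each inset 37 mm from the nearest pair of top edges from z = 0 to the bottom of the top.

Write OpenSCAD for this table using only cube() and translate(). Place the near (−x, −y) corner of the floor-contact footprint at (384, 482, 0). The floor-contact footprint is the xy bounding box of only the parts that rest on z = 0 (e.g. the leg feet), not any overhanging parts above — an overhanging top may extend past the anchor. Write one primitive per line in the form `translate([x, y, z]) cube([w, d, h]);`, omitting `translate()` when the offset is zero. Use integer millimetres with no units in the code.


// leg_h = 723 - 33 = 690
translate([347, 445, 690]) cube([1060, 679, 33]);
translate([384, 482, 0]) cube([82, 82, 690]);
translate([1288, 482, 0]) cube([82, 82, 690]);
translate([384, 1005, 0]) cube([82, 82, 690]);
translate([1288, 1005, 0]) cube([82, 82, 690]);


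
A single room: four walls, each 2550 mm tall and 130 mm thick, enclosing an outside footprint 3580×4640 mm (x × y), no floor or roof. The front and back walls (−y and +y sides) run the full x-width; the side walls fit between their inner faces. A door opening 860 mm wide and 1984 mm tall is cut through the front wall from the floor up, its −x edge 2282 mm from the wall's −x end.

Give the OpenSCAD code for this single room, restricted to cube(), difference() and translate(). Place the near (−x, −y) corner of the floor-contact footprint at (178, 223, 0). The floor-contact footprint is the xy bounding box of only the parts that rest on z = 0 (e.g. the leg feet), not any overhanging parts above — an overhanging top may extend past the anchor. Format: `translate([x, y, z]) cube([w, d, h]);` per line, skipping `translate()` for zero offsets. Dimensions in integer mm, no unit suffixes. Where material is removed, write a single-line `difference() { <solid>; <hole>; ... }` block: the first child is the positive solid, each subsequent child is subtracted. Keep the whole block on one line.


difference() { translate([178, 223, 0]) cube([3580, 130, 2550]); translate([2460, 223, 0]) cube([860, 130, 1984]); }
translate([178, 4733, 0]) cube([3580, 130, 2550]);
translate([178, 353, 0]) cube([130, 4380, 2550]);
translate([3628, 353, 0]) cube([130, 4380, 2550]);


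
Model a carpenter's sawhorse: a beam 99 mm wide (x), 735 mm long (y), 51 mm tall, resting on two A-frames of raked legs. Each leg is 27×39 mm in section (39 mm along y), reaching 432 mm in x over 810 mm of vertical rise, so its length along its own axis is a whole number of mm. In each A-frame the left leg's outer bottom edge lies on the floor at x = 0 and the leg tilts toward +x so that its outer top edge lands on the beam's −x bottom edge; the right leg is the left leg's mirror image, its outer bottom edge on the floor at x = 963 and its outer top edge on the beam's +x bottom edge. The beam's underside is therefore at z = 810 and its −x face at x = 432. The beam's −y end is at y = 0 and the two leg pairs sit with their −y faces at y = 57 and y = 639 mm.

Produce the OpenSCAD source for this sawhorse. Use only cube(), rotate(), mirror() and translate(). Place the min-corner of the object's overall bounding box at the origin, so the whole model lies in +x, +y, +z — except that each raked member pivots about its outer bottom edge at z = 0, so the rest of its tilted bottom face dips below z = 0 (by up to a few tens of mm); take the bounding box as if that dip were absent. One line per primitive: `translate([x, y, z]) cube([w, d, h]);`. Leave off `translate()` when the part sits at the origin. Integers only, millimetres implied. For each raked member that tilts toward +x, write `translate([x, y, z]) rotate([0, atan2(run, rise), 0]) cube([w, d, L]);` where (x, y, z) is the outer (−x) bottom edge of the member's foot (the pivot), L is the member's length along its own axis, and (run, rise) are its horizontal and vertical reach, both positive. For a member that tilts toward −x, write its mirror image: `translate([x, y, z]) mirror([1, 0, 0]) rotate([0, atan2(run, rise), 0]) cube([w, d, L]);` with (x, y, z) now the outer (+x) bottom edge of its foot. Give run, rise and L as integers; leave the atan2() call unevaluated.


translate([432, 0, 810]) cube([99, 735, 51]);
translate([0, 57, 0]) rotate([0, atan2(432, 810), 0]) cube([27, 39, 918]);
translate([963, 57, 0]) mirror([1, 0, 0]) rotate([0, atan2(432, 810), 0]) cube([27, 39, 918]);
translate([0, 639, 0]) rotate([0, atan2(432, 810), 0]) cube([27, 39, 918]);
translate([963, 639, 0]) mirror([1, 0, 0]) rotate([0, atan2(432, 810), 0]) cube([27, 39, 918]);


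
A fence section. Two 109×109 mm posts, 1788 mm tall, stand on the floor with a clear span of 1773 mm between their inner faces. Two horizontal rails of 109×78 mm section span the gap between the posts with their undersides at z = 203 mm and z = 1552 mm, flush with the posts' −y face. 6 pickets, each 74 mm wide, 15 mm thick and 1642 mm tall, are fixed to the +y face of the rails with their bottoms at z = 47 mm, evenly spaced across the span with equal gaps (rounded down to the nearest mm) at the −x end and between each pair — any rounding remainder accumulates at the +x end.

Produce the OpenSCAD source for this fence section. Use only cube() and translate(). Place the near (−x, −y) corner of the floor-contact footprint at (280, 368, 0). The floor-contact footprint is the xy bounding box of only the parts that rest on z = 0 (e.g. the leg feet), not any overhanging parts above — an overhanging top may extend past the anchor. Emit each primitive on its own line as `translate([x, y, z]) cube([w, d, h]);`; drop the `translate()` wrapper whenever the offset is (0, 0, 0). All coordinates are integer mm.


translate([280, 368, 0]) cube([109, 109, 1788]);
translate([2162, 368, 0]) cube([109, 109, 1788]);
translate([389, 368, 203]) cube([1773, 109, 78]);
translate([389, 368, 1552]) cube([1773, 109, 78]);
translate([578, 477, 47]) cube([74, 15, 1642]);
translate([841, 477, 47]) cube([74, 15, 1642]);
translate([1104, 477, 47]) cube([74, 15, 1642]);
translate([1367, 477, 47]) cube([74, 15, 1642]);
translate([1630, 477, 47]) cube([74, 15, 1642]);
translate([1893, 477, 47]) cube([74, 15, 1642]);


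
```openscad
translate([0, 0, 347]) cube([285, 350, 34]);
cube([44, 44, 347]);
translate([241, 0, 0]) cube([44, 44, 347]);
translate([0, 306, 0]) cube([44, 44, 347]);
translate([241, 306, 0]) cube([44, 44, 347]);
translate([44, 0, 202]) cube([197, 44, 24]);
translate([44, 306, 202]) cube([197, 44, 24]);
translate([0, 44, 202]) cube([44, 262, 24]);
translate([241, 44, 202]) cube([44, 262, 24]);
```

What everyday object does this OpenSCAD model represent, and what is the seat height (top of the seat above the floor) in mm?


A stool. The seat height is 381 mm.

A 285×350×34 slab at z = 347 on four corner posts — a stool. The seat top is 347 + 34 = 381 mm.


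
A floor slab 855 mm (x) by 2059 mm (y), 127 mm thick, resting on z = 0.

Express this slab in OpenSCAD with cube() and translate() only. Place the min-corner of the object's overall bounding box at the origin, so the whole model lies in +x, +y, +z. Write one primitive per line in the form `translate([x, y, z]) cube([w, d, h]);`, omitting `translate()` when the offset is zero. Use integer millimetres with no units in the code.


cube([855, 2059, 127]);


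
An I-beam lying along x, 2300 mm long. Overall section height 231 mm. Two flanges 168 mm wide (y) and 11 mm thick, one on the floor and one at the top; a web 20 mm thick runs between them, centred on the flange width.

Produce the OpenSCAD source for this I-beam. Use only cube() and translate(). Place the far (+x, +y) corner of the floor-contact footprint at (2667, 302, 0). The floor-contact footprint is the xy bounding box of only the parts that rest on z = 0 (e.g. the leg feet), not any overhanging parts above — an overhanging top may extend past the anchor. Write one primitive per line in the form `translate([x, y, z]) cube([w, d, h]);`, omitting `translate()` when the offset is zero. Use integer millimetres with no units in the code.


translate([367, 134, 0]) cube([2300, 168, 11]);
translate([367, 208, 11]) cube([2300, 20, 209]);
translate([367, 134, 220]) cube([2300, 168, 11]);


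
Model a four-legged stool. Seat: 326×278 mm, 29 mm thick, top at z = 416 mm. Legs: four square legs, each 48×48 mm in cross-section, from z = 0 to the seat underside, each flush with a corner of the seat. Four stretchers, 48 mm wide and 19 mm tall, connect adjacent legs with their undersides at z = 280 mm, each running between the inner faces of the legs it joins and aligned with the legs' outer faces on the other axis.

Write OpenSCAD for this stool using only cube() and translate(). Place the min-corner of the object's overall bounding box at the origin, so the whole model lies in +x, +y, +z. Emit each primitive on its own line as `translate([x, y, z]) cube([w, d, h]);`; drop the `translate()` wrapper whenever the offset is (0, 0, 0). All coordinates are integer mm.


translate([0, 0, 387]) cube([326, 278, 29]);
cube([48, 48, 387]);
translate([278, 0, 0]) cube([48, 48, 387]);
translate([0, 230, 0]) cube([48, 48, 387]);
translate([278, 230, 0]) cube([48, 48, 387]);
translate([48, 0, 280]) cube([230, 48, 19]);
translate([48, 230, 280]) cube([230, 48, 19]);
translate([0, 48, 280]) cube([48, 182, 19]);
translate([278, 48, 280]) cube([48, 182, 19]);


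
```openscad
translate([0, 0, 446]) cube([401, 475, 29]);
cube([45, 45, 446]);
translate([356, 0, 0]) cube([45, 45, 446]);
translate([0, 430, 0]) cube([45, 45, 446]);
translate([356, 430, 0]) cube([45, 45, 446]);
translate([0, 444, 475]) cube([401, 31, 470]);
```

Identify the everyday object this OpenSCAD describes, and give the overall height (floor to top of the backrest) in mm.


A chair. The overall height is 945 mm.

A slab on four corner posts with a tall panel at the back — a chair. The seat slab sits at z = 446 with thickness 29, and the 470 mm backrest starts at the seat top, so the overall height is 446 + 29 + 470 = 945 mm.


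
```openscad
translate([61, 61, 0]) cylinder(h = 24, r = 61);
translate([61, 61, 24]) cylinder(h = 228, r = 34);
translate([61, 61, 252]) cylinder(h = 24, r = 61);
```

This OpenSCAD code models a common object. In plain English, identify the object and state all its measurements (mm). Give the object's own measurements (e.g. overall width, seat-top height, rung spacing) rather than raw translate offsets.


A spool: two coaxial disc flanges of radius 61 mm and thickness 24 mm, joined by a core cylinder of radius 34 mm and height 228 mm. The lower flange rests on z = 0 and the three cylinders share a vertical axis.


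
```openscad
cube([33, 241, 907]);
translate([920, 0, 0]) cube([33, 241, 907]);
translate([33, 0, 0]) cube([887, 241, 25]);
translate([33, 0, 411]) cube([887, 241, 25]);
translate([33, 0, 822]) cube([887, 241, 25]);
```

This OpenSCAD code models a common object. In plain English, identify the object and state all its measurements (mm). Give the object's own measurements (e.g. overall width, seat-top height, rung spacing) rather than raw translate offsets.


An open bookshelf. Two side panels, each 33 mm thick, 241 mm deep and 907 mm tall, stand 953 mm apart (outside-to-outside). Between them sit 3 shelves, each 25 mm thick and 241 mm deep, spanning the full gap between the sides. The bottom shelf rests on the floor (its underside at z = 0) and the clear gap between one shelf's top and the next shelf's underside is 386 mm.


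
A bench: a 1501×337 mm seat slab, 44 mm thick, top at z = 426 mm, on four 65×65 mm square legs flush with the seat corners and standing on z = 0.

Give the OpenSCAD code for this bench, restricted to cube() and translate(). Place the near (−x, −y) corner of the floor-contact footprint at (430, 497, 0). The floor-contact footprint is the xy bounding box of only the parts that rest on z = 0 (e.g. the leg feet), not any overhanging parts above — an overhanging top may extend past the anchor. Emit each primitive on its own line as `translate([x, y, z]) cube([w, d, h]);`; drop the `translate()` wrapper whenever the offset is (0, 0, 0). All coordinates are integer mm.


translate([430, 497, 382]) cube([1501, 337, 44]);
translate([430, 497, 0]) cube([65, 65, 382]);
translate([430, 769, 0]) cube([65, 65, 382]);
translate([1866, 497, 0]) cube([65, 65, 382]);
translate([1866, 769, 0]) cube([65, 65, 382]);


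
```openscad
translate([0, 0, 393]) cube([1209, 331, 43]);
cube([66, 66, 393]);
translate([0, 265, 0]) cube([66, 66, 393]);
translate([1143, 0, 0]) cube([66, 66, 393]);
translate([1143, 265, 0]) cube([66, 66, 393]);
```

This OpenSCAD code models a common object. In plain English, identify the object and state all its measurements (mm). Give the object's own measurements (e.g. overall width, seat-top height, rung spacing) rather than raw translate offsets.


A bench: a 1209×331 mm seat slab, 43 mm thick, top at z = 436 mm, on four 66×66 mm square legs flush with the seat corners and standing on z = 0.
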